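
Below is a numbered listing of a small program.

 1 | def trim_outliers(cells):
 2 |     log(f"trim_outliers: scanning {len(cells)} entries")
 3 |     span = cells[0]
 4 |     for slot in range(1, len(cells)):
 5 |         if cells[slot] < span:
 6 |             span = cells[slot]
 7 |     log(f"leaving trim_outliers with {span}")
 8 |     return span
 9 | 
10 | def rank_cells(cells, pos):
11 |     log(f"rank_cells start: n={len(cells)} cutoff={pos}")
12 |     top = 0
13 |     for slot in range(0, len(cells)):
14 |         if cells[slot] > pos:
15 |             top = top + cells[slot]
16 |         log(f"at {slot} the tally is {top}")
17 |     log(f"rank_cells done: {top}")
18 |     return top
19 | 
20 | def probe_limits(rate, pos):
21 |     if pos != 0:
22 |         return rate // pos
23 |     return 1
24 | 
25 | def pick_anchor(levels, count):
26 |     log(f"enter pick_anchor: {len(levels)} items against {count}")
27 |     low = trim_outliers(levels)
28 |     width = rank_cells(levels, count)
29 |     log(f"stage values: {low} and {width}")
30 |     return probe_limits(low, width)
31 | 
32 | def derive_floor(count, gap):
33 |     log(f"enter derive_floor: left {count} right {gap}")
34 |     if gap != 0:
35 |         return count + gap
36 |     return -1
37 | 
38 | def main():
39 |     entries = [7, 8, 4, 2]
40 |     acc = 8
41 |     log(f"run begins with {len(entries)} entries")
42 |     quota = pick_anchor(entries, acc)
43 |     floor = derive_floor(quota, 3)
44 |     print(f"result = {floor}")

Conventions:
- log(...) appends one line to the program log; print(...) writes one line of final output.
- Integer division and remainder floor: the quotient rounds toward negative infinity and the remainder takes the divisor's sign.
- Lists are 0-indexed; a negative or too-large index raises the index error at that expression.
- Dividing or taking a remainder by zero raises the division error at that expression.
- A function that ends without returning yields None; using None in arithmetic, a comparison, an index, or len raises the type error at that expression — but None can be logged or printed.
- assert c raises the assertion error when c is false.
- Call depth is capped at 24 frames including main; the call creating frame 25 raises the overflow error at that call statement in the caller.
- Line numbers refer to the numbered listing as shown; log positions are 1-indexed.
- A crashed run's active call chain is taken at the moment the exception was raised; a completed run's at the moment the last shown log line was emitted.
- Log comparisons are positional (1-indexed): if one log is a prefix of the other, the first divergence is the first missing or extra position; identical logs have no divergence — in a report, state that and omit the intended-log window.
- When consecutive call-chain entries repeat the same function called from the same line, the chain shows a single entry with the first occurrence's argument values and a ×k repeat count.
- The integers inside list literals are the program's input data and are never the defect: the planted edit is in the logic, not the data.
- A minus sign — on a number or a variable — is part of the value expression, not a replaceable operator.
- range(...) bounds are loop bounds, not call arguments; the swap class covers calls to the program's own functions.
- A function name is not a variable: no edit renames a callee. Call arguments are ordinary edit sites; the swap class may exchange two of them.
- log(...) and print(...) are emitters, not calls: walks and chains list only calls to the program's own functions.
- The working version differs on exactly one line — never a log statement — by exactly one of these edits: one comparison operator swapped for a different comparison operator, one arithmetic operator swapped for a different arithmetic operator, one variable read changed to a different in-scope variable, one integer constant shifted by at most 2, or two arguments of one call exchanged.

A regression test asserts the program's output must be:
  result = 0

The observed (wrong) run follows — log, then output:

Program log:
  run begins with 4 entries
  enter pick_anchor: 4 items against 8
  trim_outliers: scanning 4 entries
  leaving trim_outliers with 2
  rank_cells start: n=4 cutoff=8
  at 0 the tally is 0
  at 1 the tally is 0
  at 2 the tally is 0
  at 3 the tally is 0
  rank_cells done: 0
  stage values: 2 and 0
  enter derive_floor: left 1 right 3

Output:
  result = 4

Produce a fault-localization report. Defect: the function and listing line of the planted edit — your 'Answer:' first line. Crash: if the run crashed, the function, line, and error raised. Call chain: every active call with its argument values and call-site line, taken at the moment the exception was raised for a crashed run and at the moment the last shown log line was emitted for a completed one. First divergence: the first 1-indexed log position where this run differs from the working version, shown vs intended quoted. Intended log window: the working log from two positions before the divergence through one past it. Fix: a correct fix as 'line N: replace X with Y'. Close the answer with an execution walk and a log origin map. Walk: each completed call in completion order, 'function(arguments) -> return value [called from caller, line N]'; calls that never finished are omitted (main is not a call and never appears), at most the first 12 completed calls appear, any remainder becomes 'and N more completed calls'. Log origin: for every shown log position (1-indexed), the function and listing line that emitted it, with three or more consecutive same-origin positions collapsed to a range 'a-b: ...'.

Answer: the defect is in derive_floor at line 35.
The tell: The two runs log identically and part ways only at the printed values.
Call chain: main -> derive_floor(1, 3) (called at line 43).
First divergence: none — the logs agree in full.
Execution walk:
  trim_outliers([7, 8, 4, 2]) -> 2  [called from pick_anchor, line 27]
  rank_cells([7, 8, 4, 2], 8) -> 0  [called from pick_anchor, line 28]
  probe_limits(2, 0) -> 1  [called from pick_anchor, line 30]
  pick_anchor([7, 8, 4, 2], 8) -> 1  [called from main, line 42]
  derive_floor(1, 3) -> 4  [called from main, line 43]
Origin of each log line:
  1 — main, line 41
  2 — pick_anchor, line 26
  3 — trim_outliers, line 2
  4 — trim_outliers, line 7
  5 — rank_cells, line 11
  6-9 — rank_cells, line 16
  10 — rank_cells, line 17
  11 — pick_anchor, line 29
  12 — derive_floor, line 33
A correct fix: line 35: replace `+` with `//`.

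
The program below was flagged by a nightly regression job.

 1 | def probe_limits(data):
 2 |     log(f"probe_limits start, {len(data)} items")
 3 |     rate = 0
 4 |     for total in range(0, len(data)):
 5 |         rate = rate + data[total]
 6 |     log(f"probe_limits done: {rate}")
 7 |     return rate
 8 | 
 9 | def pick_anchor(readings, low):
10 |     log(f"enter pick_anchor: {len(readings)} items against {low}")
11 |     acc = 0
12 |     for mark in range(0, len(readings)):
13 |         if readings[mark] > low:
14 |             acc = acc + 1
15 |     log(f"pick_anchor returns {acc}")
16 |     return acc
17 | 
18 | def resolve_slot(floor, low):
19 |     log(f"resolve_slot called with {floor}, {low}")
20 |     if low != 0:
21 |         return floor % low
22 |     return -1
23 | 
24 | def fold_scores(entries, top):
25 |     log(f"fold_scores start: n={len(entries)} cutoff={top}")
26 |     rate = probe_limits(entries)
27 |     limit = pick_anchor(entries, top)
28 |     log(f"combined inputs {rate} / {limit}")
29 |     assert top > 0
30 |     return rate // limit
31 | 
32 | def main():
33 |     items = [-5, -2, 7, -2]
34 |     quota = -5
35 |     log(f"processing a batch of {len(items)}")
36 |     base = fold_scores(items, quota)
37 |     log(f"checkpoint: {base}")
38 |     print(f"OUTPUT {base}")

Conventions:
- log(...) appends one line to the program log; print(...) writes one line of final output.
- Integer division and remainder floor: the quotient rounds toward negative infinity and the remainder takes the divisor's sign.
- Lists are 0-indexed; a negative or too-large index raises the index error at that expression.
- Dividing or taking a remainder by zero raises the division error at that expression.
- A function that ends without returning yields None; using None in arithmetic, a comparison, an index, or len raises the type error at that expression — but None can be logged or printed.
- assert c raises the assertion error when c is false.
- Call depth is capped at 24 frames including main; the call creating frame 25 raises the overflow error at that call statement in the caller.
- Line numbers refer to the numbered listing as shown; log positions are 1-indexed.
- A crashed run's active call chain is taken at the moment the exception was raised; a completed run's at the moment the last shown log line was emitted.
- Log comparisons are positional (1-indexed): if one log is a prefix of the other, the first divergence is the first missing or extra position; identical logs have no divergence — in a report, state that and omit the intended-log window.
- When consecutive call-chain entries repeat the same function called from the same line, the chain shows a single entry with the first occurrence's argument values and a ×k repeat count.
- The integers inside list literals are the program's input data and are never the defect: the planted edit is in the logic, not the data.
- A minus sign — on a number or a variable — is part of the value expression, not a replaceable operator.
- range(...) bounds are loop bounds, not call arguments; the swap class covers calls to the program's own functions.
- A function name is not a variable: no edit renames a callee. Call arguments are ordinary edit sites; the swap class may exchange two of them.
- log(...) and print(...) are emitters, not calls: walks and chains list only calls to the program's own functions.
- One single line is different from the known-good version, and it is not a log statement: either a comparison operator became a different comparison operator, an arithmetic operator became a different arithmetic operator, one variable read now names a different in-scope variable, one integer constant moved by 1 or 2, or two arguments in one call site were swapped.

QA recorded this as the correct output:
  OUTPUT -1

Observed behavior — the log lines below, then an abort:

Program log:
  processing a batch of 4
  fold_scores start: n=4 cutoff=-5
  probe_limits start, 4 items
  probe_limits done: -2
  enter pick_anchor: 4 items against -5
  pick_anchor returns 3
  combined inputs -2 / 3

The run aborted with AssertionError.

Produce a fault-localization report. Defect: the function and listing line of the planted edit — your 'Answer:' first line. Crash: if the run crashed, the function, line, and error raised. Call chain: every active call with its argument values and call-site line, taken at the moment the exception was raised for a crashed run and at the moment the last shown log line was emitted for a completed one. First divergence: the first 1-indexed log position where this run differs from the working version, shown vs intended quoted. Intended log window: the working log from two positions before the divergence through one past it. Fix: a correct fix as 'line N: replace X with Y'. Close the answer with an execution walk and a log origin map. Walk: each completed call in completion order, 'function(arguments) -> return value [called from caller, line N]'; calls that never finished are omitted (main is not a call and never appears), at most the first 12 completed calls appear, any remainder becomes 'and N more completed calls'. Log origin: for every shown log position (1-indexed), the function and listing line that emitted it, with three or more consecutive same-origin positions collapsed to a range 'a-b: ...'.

Answer: the defect is in fold_scores at line 29.
Key observation: Only 7 log lines were emitted before the run died; the intended continuation was 'checkpoint: -1'.
Crash: fold_scores, line 29, AssertionError.
Call chain: main -> fold_scores([-5, -2, 7, -2], -5) (called at line 36).
First divergence: position 8; the shown log stops at 7 lines while the working version next logs 'checkpoint: -1'.
Intended log window:
  6: pick_anchor returns 3
  7: combined inputs -2 / 3
  8: checkpoint: -1
Execution walk:
  probe_limits([-5, -2, 7, -2]) -> -2  [called from fold_scores, line 26]
  pick_anchor([-5, -2, 7, -2], -5) -> 3  [called from fold_scores, line 27]
Origin of each log line:
  1: logged in main at line 35
  2: logged in fold_scores at line 25
  3: logged in probe_limits at line 2
  4: logged in probe_limits at line 6
  5: logged in pick_anchor at line 10
  6: logged in pick_anchor at line 15
  7: logged in fold_scores at line 28
A correct fix: line 29: replace `top` with `limit`.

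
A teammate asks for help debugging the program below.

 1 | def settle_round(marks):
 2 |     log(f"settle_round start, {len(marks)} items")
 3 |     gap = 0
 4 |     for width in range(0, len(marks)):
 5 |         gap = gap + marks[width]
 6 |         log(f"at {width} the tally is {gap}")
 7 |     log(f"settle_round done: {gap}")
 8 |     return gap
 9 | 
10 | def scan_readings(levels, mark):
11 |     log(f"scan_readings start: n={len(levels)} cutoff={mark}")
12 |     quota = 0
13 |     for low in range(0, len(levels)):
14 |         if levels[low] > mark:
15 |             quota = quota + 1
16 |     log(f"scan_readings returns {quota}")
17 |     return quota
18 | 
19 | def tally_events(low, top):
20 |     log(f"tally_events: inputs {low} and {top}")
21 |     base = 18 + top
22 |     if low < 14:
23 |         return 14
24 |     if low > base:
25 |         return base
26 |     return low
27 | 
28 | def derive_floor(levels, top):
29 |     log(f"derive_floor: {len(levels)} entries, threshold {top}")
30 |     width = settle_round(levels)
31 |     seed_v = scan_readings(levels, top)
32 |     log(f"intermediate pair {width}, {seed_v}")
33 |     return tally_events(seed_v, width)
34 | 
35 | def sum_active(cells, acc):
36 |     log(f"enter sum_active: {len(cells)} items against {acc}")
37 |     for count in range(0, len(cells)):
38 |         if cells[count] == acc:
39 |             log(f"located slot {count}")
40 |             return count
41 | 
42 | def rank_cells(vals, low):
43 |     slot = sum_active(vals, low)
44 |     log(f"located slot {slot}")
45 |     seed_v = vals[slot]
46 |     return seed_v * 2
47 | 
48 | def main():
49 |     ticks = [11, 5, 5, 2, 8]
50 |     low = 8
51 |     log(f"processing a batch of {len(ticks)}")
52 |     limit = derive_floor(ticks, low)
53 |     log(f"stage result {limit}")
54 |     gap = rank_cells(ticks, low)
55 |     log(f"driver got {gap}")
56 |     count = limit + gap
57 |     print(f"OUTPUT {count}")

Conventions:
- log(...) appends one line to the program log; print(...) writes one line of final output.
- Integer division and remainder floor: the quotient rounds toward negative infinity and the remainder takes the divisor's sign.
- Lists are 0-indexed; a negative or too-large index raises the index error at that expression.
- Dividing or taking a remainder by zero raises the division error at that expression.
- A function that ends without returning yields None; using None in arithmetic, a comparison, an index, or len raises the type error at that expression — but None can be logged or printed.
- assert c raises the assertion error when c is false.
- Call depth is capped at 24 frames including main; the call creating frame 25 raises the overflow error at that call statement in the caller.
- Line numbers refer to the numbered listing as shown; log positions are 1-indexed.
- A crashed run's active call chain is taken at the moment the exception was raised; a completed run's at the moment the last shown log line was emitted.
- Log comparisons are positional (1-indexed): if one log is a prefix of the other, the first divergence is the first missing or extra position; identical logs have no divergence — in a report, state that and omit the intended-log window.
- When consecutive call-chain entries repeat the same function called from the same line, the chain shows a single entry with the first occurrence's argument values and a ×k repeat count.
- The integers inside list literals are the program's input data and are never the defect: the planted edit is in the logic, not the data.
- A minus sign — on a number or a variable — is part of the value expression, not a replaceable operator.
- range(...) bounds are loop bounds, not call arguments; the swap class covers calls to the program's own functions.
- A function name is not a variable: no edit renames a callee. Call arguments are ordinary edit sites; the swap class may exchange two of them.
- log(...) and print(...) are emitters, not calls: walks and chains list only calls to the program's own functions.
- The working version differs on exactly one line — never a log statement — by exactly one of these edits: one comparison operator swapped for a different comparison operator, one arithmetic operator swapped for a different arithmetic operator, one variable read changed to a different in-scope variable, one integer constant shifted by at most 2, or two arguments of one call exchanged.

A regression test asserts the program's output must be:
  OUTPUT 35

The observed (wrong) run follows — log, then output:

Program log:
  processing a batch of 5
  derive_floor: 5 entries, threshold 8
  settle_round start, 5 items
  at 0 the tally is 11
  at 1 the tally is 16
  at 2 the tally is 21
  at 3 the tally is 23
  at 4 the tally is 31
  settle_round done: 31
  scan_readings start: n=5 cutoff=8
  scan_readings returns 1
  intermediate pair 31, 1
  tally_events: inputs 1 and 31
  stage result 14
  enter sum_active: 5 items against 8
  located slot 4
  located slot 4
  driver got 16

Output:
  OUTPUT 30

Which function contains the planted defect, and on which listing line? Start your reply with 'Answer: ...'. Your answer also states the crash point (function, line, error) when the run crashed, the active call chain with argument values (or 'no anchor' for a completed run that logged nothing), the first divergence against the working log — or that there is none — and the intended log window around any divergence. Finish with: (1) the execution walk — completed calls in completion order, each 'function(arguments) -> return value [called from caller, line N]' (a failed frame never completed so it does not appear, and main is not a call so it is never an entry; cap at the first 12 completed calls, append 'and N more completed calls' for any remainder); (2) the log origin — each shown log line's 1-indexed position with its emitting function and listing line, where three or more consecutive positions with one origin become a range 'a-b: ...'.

Answer: the defect is in derive_floor at line 33.
Key observation: The log first diverges at position 13: the faulty run prints 'tally_events: inputs 1 and 31' where the working version prints 'tally_events: inputs 31 and 1'.
Call chain: main.
First divergence: position 13; shown 'tally_events: inputs 1 and 31' vs intended 'tally_events: inputs 31 and 1'.
Intended log window:
  11: scan_readings returns 1
  12: intermediate pair 31, 1
  13: tally_events: inputs 31 and 1
  14: stage result 19
Execution walk:
  settle_round([11, 5, 5, 2, 8]) -> 31  [called from derive_floor, line 30]
  scan_readings([11, 5, 5, 2, 8], 8) -> 1  [called from derive_floor, line 31]
  tally_events(1, 31) -> 14  [called from derive_floor, line 33]
  derive_floor([11, 5, 5, 2, 8], 8) -> 14  [called from main, line 52]
  sum_active([11, 5, 5, 2, 8], 8) -> 4  [called from rank_cells, line 43]
  rank_cells([11, 5, 5, 2, 8], 8) -> 16  [called from main, line 54]
Log line origins:
  1: logged in main at line 51
  2: logged in derive_floor at line 29
  3: logged in settle_round at line 2
  4-8: logged in settle_round at line 6
  9: logged in settle_round at line 7
  10: logged in scan_readings at line 11
  11: logged in scan_readings at line 16
  12: logged in derive_floor at line 32
  13: logged in tally_events at line 20
  14: logged in main at line 53
  15: logged in sum_active at line 36
  16: logged in sum_active at line 39
  17: logged in rank_cells at line 44
  18: logged in main at line 55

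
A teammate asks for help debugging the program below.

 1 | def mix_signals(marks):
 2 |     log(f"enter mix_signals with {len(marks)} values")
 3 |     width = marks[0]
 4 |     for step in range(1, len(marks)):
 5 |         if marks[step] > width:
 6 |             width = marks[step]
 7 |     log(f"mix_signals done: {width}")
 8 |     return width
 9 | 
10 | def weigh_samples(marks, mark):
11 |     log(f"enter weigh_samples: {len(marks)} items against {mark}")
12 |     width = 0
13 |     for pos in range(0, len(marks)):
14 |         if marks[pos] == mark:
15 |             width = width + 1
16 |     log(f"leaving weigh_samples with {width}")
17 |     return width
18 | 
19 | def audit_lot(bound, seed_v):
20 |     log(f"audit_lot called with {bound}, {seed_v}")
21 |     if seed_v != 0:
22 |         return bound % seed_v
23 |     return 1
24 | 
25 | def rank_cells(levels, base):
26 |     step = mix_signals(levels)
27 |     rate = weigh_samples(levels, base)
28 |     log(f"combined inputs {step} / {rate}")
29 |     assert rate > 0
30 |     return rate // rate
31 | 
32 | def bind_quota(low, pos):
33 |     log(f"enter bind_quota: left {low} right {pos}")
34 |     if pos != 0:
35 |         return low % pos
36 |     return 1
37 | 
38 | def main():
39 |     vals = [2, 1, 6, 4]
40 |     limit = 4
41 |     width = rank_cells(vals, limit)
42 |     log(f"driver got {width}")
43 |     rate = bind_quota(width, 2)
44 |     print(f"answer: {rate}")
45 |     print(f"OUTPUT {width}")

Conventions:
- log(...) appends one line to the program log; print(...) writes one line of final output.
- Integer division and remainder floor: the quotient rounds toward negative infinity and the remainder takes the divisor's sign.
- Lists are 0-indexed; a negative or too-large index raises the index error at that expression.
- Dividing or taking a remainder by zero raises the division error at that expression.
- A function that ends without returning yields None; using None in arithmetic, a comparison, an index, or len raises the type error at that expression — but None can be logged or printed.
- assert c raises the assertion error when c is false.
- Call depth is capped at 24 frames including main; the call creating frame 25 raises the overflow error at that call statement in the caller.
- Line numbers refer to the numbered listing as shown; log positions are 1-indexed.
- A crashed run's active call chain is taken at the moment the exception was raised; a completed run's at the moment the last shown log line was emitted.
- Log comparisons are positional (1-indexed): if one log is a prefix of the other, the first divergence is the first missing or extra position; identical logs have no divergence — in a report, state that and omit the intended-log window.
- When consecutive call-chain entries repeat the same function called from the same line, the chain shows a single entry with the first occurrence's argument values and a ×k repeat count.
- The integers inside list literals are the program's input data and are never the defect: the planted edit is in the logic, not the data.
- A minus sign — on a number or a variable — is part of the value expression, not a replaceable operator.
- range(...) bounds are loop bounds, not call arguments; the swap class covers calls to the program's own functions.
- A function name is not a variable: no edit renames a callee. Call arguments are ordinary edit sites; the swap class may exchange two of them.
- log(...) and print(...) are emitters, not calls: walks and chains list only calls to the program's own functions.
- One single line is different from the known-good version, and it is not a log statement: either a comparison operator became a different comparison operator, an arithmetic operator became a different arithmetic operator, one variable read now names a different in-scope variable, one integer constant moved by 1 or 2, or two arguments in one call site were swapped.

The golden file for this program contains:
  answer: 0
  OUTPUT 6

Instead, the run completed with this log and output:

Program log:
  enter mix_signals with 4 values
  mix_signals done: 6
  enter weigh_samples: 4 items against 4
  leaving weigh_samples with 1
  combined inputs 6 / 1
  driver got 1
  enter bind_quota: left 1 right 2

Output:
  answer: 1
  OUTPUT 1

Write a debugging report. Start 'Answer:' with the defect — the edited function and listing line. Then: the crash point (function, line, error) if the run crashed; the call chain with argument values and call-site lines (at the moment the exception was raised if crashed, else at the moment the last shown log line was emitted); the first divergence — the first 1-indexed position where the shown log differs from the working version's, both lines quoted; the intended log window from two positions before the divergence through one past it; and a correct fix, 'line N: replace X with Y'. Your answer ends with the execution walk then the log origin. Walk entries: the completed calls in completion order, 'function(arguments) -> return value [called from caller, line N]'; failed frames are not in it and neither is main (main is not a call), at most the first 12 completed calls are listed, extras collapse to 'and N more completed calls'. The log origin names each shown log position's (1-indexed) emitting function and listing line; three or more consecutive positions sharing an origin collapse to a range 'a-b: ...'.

Answer: the defect is in rank_cells at line 30.
Key observation: Position 6 is the first bad log line: 'driver got 1' should read 'driver got 6'.
Call chain: main -> bind_quota(1, 2) (called at line 43).
First divergence: at position 6 the run shows 'driver got 1' where the working version logs 'driver got 6'.
Intended log window:
  4: leaving weigh_samples with 1
  5: combined inputs 6 / 1
  6: driver got 6
  7: enter bind_quota: left 6 right 2
Execution walk:
  mix_signals([2, 1, 6, 4]) -> 6  [called from rank_cells, line 26]
  weigh_samples([2, 1, 6, 4], 4) -> 1  [called from rank_cells, line 27]
  rank_cells([2, 1, 6, 4], 4) -> 1  [called from main, line 41]
  bind_quota(1, 2) -> 1  [called from main, line 43]
Log origins:
  1: from mix_signals, line 2
  2: from mix_signals, line 7
  3: from weigh_samples, line 11
  4: from weigh_samples, line 16
  5: from rank_cells, line 28
  6: from main, line 42
  7: from bind_quota, line 33
A correct fix: line 30: replace `rate // rate` with `step // rate`.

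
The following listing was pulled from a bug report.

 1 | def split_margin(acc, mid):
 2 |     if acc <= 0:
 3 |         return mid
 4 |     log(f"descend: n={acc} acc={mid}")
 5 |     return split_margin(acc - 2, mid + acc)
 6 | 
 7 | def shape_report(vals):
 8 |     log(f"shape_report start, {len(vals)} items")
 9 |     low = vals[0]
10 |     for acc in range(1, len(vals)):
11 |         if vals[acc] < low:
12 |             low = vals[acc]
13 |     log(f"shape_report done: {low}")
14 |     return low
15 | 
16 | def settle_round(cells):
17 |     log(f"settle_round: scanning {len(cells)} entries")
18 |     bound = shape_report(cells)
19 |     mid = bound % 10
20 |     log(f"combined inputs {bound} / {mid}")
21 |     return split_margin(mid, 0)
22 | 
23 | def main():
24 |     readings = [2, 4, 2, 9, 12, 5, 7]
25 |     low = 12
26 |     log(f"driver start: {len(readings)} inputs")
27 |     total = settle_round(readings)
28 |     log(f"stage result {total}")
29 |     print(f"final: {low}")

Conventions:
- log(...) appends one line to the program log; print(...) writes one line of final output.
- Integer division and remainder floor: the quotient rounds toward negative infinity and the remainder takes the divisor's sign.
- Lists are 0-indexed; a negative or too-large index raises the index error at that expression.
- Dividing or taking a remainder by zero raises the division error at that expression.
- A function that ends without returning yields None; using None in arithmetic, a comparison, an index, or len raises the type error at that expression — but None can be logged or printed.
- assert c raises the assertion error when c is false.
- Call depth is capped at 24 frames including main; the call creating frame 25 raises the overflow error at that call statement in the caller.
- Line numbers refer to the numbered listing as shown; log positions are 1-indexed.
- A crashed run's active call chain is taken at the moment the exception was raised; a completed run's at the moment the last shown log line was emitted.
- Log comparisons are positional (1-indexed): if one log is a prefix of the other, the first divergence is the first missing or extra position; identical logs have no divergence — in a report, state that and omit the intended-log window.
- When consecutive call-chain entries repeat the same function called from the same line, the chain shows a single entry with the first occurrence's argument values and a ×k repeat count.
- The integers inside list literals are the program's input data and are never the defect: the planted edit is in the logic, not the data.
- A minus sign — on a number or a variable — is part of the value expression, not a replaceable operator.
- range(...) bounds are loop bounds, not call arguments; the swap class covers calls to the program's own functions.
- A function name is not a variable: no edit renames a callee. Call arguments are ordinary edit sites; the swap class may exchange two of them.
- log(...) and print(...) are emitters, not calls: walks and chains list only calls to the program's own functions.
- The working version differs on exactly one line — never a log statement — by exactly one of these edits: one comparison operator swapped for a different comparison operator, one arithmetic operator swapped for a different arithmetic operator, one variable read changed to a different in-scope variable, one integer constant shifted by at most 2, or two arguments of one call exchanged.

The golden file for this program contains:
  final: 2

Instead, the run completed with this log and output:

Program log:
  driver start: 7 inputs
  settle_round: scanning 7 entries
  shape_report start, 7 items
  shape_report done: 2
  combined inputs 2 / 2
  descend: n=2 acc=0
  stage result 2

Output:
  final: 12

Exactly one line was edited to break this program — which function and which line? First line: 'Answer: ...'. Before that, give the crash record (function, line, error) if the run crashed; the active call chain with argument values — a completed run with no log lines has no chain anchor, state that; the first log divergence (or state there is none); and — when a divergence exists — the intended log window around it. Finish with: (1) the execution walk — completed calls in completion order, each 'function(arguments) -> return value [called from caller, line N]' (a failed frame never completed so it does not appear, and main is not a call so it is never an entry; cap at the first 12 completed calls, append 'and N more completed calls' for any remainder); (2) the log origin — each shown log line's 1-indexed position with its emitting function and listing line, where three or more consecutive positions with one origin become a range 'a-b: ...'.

Answer: the defect is in main at line 29.
The tell: Every logged value matches the working version; the printed result is what differs.
Call chain: main.
First divergence: none — the logs agree in full.
Execution walk:
  shape_report([2, 4, 2, 9, 12, 5, 7]) -> 2  [called from settle_round, line 18]
  split_margin(0, 2) -> 2  [called from split_margin, line 5]
  split_margin(2, 0) -> 2  [called from settle_round, line 21]
  settle_round([2, 4, 2, 9, 12, 5, 7]) -> 2  [called from main, line 27]
Log origin:
  1: logged in main at line 26
  2: logged in settle_round at line 17
  3: logged in shape_report at line 8
  4: logged in shape_report at line 13
  5: logged in settle_round at line 20
  6: logged in split_margin at line 4
  7: logged in main at line 28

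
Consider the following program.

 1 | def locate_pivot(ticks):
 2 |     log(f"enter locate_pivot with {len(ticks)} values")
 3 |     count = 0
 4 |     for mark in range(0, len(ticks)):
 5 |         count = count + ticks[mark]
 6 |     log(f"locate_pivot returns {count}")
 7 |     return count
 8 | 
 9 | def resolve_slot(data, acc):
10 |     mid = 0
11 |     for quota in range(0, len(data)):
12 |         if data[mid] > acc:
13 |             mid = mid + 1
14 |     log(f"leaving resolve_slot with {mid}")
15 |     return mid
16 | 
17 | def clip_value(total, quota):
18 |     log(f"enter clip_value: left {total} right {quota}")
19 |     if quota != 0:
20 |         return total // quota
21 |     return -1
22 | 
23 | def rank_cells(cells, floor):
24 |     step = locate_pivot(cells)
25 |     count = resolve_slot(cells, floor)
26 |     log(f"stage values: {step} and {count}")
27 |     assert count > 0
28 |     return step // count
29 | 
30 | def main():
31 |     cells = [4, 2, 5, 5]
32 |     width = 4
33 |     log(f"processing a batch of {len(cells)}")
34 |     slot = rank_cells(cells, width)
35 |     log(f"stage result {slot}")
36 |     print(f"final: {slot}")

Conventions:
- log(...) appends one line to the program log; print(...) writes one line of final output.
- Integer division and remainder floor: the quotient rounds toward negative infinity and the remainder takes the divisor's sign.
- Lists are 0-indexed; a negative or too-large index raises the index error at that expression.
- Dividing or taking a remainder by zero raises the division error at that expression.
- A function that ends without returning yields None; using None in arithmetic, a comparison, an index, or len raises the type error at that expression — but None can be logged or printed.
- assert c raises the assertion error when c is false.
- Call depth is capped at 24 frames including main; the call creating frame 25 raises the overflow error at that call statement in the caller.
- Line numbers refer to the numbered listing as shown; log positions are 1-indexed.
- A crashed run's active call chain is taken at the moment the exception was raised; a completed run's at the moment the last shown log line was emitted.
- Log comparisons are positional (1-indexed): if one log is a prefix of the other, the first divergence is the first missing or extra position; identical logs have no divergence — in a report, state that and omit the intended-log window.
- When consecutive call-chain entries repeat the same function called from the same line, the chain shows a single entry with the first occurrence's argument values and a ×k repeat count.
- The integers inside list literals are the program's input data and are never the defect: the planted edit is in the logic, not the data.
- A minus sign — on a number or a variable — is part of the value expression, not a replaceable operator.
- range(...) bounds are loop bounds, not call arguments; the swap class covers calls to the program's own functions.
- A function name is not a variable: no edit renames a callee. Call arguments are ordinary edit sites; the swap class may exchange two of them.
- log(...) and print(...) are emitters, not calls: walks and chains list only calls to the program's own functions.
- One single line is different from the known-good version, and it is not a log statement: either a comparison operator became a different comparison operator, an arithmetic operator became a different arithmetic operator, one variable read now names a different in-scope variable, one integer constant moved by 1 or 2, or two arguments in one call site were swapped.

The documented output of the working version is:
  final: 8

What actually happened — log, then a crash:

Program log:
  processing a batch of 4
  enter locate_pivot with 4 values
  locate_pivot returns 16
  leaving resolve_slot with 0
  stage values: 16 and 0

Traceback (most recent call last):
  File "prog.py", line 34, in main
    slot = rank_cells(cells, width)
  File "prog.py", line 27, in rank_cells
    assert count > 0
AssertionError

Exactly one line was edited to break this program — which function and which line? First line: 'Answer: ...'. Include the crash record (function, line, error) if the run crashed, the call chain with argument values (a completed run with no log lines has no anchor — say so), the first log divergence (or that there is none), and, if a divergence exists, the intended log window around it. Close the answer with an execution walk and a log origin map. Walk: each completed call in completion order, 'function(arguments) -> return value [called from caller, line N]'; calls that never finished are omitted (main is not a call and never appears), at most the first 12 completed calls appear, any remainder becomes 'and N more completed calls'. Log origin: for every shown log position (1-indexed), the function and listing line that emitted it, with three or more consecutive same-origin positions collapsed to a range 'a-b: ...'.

Answer: the defect is in resolve_slot at line 12.
Key observation: Everything matches until log position 4, which reads 'leaving resolve_slot with 0' in place of 'leaving resolve_slot with 2'.
Crash: rank_cells, line 27, AssertionError.
Call chain: main -> rank_cells([4, 2, 5, 5], 4) (called at line 34).
First divergence: at position 4 the run shows 'leaving resolve_slot with 0' where the working version logs 'leaving resolve_slot with 2'.
Intended log window:
  2: enter locate_pivot with 4 values
  3: locate_pivot returns 16
  4: leaving resolve_slot with 2
  5: stage values: 16 and 2
Execution walk:
  locate_pivot([4, 2, 5, 5]) -> 16  [called from rank_cells, line 24]
  resolve_slot([4, 2, 5, 5], 4) -> 0  [called from rank_cells, line 25]
Log origins:
  1: from main, line 33
  2: from locate_pivot, line 2
  3: from locate_pivot, line 6
  4: from resolve_slot, line 14
  5: from rank_cells, line 26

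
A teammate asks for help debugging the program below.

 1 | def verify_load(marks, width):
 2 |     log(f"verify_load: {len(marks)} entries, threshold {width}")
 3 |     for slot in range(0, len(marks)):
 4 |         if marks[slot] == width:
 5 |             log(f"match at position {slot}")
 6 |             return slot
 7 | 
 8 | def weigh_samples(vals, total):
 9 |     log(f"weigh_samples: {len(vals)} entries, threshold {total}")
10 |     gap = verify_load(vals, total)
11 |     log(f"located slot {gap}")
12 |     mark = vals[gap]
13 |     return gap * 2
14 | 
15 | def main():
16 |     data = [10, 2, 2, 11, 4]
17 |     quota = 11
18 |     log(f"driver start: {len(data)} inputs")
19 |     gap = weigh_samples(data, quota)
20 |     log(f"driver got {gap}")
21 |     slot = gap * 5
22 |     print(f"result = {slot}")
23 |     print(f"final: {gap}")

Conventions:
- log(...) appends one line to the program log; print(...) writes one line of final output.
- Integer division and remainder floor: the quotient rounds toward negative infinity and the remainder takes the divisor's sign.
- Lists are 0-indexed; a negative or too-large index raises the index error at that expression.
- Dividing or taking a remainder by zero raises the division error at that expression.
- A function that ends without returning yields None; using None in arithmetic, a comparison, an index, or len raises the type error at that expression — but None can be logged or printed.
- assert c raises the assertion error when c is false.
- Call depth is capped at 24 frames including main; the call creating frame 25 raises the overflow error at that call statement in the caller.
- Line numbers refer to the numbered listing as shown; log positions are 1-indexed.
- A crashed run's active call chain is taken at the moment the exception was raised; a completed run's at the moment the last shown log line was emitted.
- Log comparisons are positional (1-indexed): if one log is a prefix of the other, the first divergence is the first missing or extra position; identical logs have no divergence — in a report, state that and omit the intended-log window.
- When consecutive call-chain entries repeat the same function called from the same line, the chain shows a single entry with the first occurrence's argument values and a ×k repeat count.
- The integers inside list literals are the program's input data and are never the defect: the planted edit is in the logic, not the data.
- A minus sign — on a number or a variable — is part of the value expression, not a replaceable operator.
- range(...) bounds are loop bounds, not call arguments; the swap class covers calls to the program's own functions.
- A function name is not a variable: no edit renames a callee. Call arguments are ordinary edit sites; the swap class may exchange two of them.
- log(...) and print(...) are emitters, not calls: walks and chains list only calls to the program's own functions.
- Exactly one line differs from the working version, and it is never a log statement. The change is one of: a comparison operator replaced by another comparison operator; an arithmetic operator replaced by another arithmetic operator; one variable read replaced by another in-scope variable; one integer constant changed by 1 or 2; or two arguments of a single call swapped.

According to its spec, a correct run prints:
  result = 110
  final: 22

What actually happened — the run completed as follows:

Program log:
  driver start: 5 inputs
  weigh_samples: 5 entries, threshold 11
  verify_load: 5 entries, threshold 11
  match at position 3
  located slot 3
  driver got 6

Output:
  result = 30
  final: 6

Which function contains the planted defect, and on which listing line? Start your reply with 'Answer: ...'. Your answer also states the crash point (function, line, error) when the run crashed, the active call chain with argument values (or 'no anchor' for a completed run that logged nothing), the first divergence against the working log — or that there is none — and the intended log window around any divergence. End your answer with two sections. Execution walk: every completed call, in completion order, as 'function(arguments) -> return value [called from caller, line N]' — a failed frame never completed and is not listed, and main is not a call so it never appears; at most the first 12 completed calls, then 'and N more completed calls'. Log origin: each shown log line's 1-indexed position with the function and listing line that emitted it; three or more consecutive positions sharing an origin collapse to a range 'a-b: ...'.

Answer: the defect is in weigh_samples at line 13.
Key fact: The earliest visible damage is log position 6 — 'driver got 6' rather than the intended 'driver got 22'.
Call chain: main.
First divergence: position 6 — the shown line 'driver got 6' should read 'driver got 22'.
Intended log window:
  4: match at position 3
  5: located slot 3
  6: driver got 22
Execution walk:
  verify_load([10, 2, 2, 11, 4], 11) -> 3  [called from weigh_samples, line 10]
  weigh_samples([10, 2, 2, 11, 4], 11) -> 6  [called from main, line 19]
Log line origins:
  1: logged in main at line 18
  2: logged in weigh_samples at line 9
  3: logged in verify_load at line 2
  4: logged in verify_load at line 5
  5: logged in weigh_samples at line 11
  6: logged in main at line 20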